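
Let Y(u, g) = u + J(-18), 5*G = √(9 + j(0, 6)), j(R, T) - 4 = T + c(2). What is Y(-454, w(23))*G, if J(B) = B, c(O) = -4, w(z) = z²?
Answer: -472*√15/5 ≈ -365.61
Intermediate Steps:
j(R, T) = T (j(R, T) = 4 + (T - 4) = 4 + (-4 + T) = T)
G = √15/5 (G = √(9 + 6)/5 = √15/5 ≈ 0.77460)
Y(u, g) = -18 + u (Y(u, g) = u - 18 = -18 + u)
Y(-454, w(23))*G = (-18 - 454)*(√15/5) = -472*√15/5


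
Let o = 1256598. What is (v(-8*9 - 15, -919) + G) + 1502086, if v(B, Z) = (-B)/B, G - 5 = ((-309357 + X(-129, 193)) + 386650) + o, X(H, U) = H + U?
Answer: 2836045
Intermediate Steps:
G = 1333960 (G = 5 + (((-309357 + (-129 + 193)) + 386650) + 1256598) = 5 + (((-309357 + 64) + 386650) + 1256598) = 5 + ((-309293 + 386650) + 1256598) = 5 + (77357 + 1256598) = 5 + 1333955 = 1333960)
v(B, Z) = -1
(v(-8*9 - 15, -919) + G) + 1502086 = (-1 + 1333960) + 1502086 = 1333959 + 1502086 = 2836045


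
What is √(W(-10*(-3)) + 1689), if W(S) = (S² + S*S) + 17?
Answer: √3506 ≈ 59.211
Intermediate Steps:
W(S) = 17 + 2*S² (W(S) = (S² + S²) + 17 = 2*S² + 17 = 17 + 2*S²)
√(W(-10*(-3)) + 1689) = √((17 + 2*(-10*(-3))²) + 1689) = √((17 + 2*30²) + 1689) = √((17 + 2*900) + 1689) = √((17 + 1800) + 1689) = √(1817 + 1689) = √3506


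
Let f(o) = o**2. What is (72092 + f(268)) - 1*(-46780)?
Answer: 190696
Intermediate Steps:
(72092 + f(268)) - 1*(-46780) = (72092 + 268**2) - 1*(-46780) = (72092 + 71824) + 46780 = 143916 + 46780 = 190696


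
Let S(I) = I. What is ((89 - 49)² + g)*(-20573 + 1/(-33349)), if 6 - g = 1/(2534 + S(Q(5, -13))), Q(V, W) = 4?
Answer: -466086199788401/14106627 ≈ -3.3040e+7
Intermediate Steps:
g = 15227/2538 (g = 6 - 1/(2534 + 4) = 6 - 1/2538 = 15227/2538 ≈ 5.9996)
((89 - 49)² + g)*(-20573 + 1/(-33349)) = ((89 - 49)² + 15227/2538)*(-20573 + 1/(-33349)) = (40² + 15227/2538)*(-20573 - 1/33349) = (1600 + 15227/2538)*(-686088978/33349) = (4076027/2538)*(-686088978/33349) = -466086199788401/14106627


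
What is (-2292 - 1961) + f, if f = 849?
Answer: -3404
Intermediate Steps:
(-2292 - 1961) + f = (-2292 - 1961) + 849 = -4253 + 849 = -3404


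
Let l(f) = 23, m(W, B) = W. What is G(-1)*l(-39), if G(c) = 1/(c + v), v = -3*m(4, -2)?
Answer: -23/13 ≈ -1.7692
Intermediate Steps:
v = -12 (v = -3*4 = -12)
G(c) = 1/(-12 + c) (G(c) = 1/(c - 12) = 1/(-12 + c))
G(-1)*l(-39) = 23/(-12 - 1) = 23/(-13) = -1/13*23 = -23/13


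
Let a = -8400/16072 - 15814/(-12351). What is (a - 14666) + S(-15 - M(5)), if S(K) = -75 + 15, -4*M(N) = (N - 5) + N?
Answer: -52197111094/3544737 ≈ -14725.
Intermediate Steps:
M(N) = 5/4 - N/2 (M(N) = -((N - 5) + N)/4 = -((-5 + N) + N)/4 = -(-5 + 2*N)/4 = 5/4 - N/2)
a = 2685968/3544737 (a = -8400*1/16072 - 15814*(-1/12351) = -150/287 + 15814/12351 = 2685968/3544737 ≈ 0.75773)
S(K) = -60
(a - 14666) + S(-15 - M(5)) = (2685968/3544737 - 14666) - 60 = -51984426874/3544737 - 60 = -52197111094/3544737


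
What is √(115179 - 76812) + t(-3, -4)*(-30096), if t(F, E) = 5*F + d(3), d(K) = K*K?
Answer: 180576 + 21*√87 ≈ 1.8077e+5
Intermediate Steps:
d(K) = K²
t(F, E) = 9 + 5*F (t(F, E) = 5*F + 3² = 5*F + 9 = 9 + 5*F)
√(115179 - 76812) + t(-3, -4)*(-30096) = √(115179 - 76812) + (9 + 5*(-3))*(-30096) = √38367 + (9 - 15)*(-30096) = 21*√87 - 6*(-30096) = 21*√87 + 180576 = 180576 + 21*√87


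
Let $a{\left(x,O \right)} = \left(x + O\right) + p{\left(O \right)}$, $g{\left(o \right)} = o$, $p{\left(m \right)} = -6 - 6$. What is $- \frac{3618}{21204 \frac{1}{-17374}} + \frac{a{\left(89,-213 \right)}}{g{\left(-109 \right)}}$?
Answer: $\frac{190403587}{64201} \approx 2965.7$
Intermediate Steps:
$p{\left(m \right)} = -12$ ($p{\left(m \right)} = -6 - 6 = -12$)
$a{\left(x,O \right)} = -12 + O + x$ ($a{\left(x,O \right)} = \left(x + O\right) - 12 = \left(O + x\right) - 12 = -12 + O + x$)
$- \frac{3618}{21204 \frac{1}{-17374}} + \frac{a{\left(89,-213 \right)}}{g{\left(-109 \right)}} = - \frac{3618}{21204 \frac{1}{-17374}} + \frac{-12 - 213 + 89}{-109} = - \frac{3618}{21204 \left(- \frac{1}{17374}\right)} - - \frac{136}{109} = - \frac{3618}{- \frac{10602}{8687}} + \frac{136}{109} = \left(-3618\right) \left(- \frac{8687}{10602}\right) + \frac{136}{109} = \frac{1746087}{589} + \frac{136}{109} = \frac{190403587}{64201}$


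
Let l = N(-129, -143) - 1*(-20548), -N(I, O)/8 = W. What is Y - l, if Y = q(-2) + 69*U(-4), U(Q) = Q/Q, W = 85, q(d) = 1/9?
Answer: -178190/9 ≈ -19799.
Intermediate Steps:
q(d) = ⅑
N(I, O) = -680 (N(I, O) = -8*85 = -680)
U(Q) = 1
Y = 622/9 (Y = ⅑ + 69*1 = ⅑ + 69 = 622/9 ≈ 69.111)
l = 19868 (l = -680 - 1*(-20548) = -680 + 20548 = 19868)
Y - l = 622/9 - 1*19868 = 622/9 - 19868 = -178190/9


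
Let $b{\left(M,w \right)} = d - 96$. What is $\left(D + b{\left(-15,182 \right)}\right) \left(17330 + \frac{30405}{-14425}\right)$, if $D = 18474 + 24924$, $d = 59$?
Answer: $\frac{2167658406809}{2885} \approx 7.5135 \cdot 10^{8}$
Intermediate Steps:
$D = 43398$
$b{\left(M,w \right)} = -37$ ($b{\left(M,w \right)} = 59 - 96 = -37$)
$\left(D + b{\left(-15,182 \right)}\right) \left(17330 + \frac{30405}{-14425}\right) = \left(43398 - 37\right) \left(17330 + \frac{30405}{-14425}\right) = 43361 \left(17330 + 30405 \left(- \frac{1}{14425}\right)\right) = 43361 \left(17330 - \frac{6081}{2885}\right) = 43361 \cdot \frac{49990969}{2885} = \frac{2167658406809}{2885}$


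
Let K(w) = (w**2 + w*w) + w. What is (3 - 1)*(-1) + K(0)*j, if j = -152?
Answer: -2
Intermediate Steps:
K(w) = w + 2*w**2 (K(w) = (w**2 + w**2) + w = 2*w**2 + w = w + 2*w**2)
(3 - 1)*(-1) + K(0)*j = (3 - 1)*(-1) + (0*(1 + 2*0))*(-152) = 2*(-1) + (0*(1 + 0))*(-152) = -2 + (0*1)*(-152) = -2 + 0*(-152) = -2 + 0 = -2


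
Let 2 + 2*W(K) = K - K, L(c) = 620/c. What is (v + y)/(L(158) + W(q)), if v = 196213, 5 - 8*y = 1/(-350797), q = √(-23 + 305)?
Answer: 3107234816989/46305204 ≈ 67103.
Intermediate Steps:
q = √282 ≈ 16.793
W(K) = -1 (W(K) = -1 + (K - K)/2 = -1 + (½)*0 = -1 + 0 = -1)
y = 876993/1403188 (y = 5/8 - ⅛/(-350797) = 5/8 - ⅛*(-1/350797) = 5/8 + 1/2806376 = 876993/1403188 ≈ 0.62500)
(v + y)/(L(158) + W(q)) = (196213 + 876993/1403188)/(620/158 - 1) = 275324604037/(1403188*(620*(1/158) - 1)) = 275324604037/(1403188*(310/79 - 1)) = 275324604037/(1403188*(231/79)) = (275324604037/1403188)*(79/231) = 3107234816989/46305204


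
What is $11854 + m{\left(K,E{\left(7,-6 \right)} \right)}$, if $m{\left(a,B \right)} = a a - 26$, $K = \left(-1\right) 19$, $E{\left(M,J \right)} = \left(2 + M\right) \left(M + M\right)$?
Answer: $12189$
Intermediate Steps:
$E{\left(M,J \right)} = 2 M \left(2 + M\right)$ ($E{\left(M,J \right)} = \left(2 + M\right) 2 M = 2 M \left(2 + M\right)$)
$K = -19$
$m{\left(a,B \right)} = -26 + a^{2}$ ($m{\left(a,B \right)} = a^{2} - 26 = -26 + a^{2}$)
$11854 + m{\left(K,E{\left(7,-6 \right)} \right)} = 11854 - \left(26 - \left(-19\right)^{2}\right) = 11854 + \left(-26 + 361\right) = 11854 + 335 = 12189$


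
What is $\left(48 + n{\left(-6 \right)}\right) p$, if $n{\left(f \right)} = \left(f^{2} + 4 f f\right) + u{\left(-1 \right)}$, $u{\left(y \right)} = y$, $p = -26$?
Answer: $-5902$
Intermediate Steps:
$n{\left(f \right)} = -1 + 5 f^{2}$ ($n{\left(f \right)} = \left(f^{2} + 4 f f\right) - 1 = \left(f^{2} + 4 f^{2}\right) - 1 = 5 f^{2} - 1 = -1 + 5 f^{2}$)
$\left(48 + n{\left(-6 \right)}\right) p = \left(48 - \left(1 - 5 \left(-6\right)^{2}\right)\right) \left(-26\right) = \left(48 + \left(-1 + 5 \cdot 36\right)\right) \left(-26\right) = \left(48 + \left(-1 + 180\right)\right) \left(-26\right) = \left(48 + 179\right) \left(-26\right) = 227 \left(-26\right) = -5902$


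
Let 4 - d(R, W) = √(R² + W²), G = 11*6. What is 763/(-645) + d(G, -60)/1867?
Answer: -1421941/1204215 - 6*√221/1867 ≈ -1.2286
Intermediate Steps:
G = 66
d(R, W) = 4 - √(R² + W²)
763/(-645) + d(G, -60)/1867 = 763/(-645) + (4 - √(66² + (-60)²))/1867 = 763*(-1/645) + (4 - √(4356 + 3600))*(1/1867) = -763/645 + (4 - √7956)*(1/1867) = -763/645 + (4 - 6*√221)*(1/1867) = -763/645 + (4/1867 - 6*√221/1867) = -1421941/1204215 - 6*√221/1867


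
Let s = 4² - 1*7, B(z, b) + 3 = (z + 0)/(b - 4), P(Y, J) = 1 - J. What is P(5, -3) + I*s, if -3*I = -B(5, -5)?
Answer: -20/3 ≈ -6.6667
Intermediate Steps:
B(z, b) = -3 + z/(-4 + b) (B(z, b) = -3 + (z + 0)/(b - 4) = -3 + z/(-4 + b))
s = 9 (s = 16 - 7 = 9)
I = -32/27 (I = -(-1)*(12 + 5 - 3*(-5))/(-4 - 5)/3 = -(-1)*(12 + 5 + 15)/(-9)/3 = -(-1)*(-⅑*32)/3 = -(-1)*(-32)/(3*9) = -⅓*32/9 = -32/27 ≈ -1.1852)
P(5, -3) + I*s = (1 - 1*(-3)) - 32/27*9 = (1 + 3) - 32/3 = 4 - 32/3 = -20/3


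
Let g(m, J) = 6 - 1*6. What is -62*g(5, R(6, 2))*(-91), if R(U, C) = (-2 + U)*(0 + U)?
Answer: 0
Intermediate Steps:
R(U, C) = U*(-2 + U) (R(U, C) = (-2 + U)*U = U*(-2 + U))
g(m, J) = 0 (g(m, J) = 6 - 6 = 0)
-62*g(5, R(6, 2))*(-91) = -62*0*(-91) = 0*(-91) = 0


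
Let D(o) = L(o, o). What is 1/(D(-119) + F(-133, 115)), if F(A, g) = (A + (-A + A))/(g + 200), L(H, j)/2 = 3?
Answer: 45/251 ≈ 0.17928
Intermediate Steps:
L(H, j) = 6 (L(H, j) = 2*3 = 6)
D(o) = 6
F(A, g) = A/(200 + g) (F(A, g) = (A + 0)/(200 + g) = A/(200 + g))
1/(D(-119) + F(-133, 115)) = 1/(6 - 133/(200 + 115)) = 1/(6 - 133/315) = 1/(6 - 133*1/315) = 1/(6 - 19/45) = 1/(251/45) = 45/251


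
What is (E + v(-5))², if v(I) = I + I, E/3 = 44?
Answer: 14884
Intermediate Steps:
E = 132 (E = 3*44 = 132)
v(I) = 2*I
(E + v(-5))² = (132 + 2*(-5))² = (132 - 10)² = 122² = 14884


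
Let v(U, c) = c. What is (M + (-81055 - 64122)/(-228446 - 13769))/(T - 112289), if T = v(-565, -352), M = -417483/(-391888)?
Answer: -158013769021/10692013473420720 ≈ -1.4779e-5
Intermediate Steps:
M = 417483/391888 (M = -417483*(-1/391888) = 417483/391888 ≈ 1.0653)
T = -352
(M + (-81055 - 64122)/(-228446 - 13769))/(T - 112289) = (417483/391888 + (-81055 - 64122)/(-228446 - 13769))/(-352 - 112289) = (417483/391888 - 145177/(-242215))/(-112641) = (417483/391888 - 145177*(-1/242215))*(-1/112641) = (417483/391888 + 145177/242215)*(-1/112641) = (158013769021/94921151920)*(-1/112641) = -158013769021/10692013473420720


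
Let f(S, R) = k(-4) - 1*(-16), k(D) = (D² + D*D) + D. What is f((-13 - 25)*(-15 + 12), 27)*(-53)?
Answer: -2332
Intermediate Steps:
k(D) = D + 2*D² (k(D) = (D² + D²) + D = 2*D² + D = D + 2*D²)
f(S, R) = 44 (f(S, R) = -4*(1 + 2*(-4)) - 1*(-16) = -4*(1 - 8) + 16 = -4*(-7) + 16 = 28 + 16 = 44)
f((-13 - 25)*(-15 + 12), 27)*(-53) = 44*(-53) = -2332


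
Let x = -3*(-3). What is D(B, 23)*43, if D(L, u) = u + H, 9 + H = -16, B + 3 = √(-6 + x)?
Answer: -86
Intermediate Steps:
x = 9
B = -3 + √3 (B = -3 + √(-6 + 9) = -3 + √3 ≈ -1.2680)
H = -25 (H = -9 - 16 = -25)
D(L, u) = -25 + u (D(L, u) = u - 25 = -25 + u)
D(B, 23)*43 = (-25 + 23)*43 = -2*43 = -86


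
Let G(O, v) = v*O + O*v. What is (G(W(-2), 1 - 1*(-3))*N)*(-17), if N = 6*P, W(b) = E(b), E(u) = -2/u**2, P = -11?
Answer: -4488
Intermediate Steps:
E(u) = -2/u**2
W(b) = -2/b**2
G(O, v) = 2*O*v (G(O, v) = O*v + O*v = 2*O*v)
N = -66 (N = 6*(-11) = -66)
(G(W(-2), 1 - 1*(-3))*N)*(-17) = ((2*(-2/(-2)**2)*(1 - 1*(-3)))*(-66))*(-17) = ((2*(-2*1/4)*(1 + 3))*(-66))*(-17) = ((2*(-1/2)*4)*(-66))*(-17) = -4*(-66)*(-17) = 264*(-17) = -4488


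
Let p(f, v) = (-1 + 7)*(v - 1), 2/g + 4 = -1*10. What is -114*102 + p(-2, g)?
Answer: -81444/7 ≈ -11635.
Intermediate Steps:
g = -⅐ (g = 2/(-4 - 1*10) = 2/(-4 - 10) = 2/(-14) = 2*(-1/14) = -⅐ ≈ -0.14286)
p(f, v) = -6 + 6*v (p(f, v) = 6*(-1 + v) = -6 + 6*v)
-114*102 + p(-2, g) = -114*102 + (-6 + 6*(-⅐)) = -11628 + (-6 - 6/7) = -11628 - 48/7 = -81444/7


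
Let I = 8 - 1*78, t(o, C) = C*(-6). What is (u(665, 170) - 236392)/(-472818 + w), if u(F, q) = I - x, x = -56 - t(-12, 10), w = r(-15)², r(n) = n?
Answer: 78822/157531 ≈ 0.50036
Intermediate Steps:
w = 225 (w = (-15)² = 225)
t(o, C) = -6*C
x = 4 (x = -56 - (-6)*10 = -56 - 1*(-60) = -56 + 60 = 4)
I = -70 (I = 8 - 78 = -70)
u(F, q) = -74 (u(F, q) = -70 - 1*4 = -70 - 4 = -74)
(u(665, 170) - 236392)/(-472818 + w) = (-74 - 236392)/(-472818 + 225) = -236466/(-472593) = -236466*(-1/472593) = 78822/157531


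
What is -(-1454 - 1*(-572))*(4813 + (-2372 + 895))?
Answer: 2942352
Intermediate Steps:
-(-1454 - 1*(-572))*(4813 + (-2372 + 895)) = -(-1454 + 572)*(4813 - 1477) = -(-882)*3336 = -1*(-2942352) = 2942352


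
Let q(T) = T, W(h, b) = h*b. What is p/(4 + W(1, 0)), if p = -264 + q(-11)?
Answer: -275/4 ≈ -68.750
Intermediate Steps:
W(h, b) = b*h
p = -275 (p = -264 - 11 = -275)
p/(4 + W(1, 0)) = -275/(4 + 0*1) = -275/(4 + 0) = -275/4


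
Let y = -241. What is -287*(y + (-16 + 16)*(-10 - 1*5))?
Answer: 69167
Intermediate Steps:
-287*(y + (-16 + 16)*(-10 - 1*5)) = -287*(-241 + (-16 + 16)*(-10 - 1*5)) = -287*(-241 + 0*(-10 - 5)) = -287*(-241 + 0*(-15)) = -287*(-241 + 0) = -287*(-241) = 69167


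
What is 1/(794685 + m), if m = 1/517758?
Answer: 517758/411454516231 ≈ 1.2584e-6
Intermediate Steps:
m = 1/517758 ≈ 1.9314e-6
1/(794685 + m) = 1/(794685 + 1/517758) = 1/(411454516231/517758) = 517758/411454516231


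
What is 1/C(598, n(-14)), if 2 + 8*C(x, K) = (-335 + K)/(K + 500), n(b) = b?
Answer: -3888/1321 ≈ -2.9432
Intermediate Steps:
C(x, K) = -1/4 + (-335 + K)/(8*(500 + K)) (C(x, K) = -1/4 + ((-335 + K)/(K + 500))/8 = -1/4 + ((-335 + K)/(500 + K))/8 = -1/4 + (-335 + K)/(8*(500 + K)))
1/C(598, n(-14)) = 1/((-1335 - 1*(-14))/(8*(500 - 14))) = 1/((1/8)*(-1335 + 14)/486) = 1/((1/8)*(1/486)*(-1321)) = 1/(-1321/3888) = -3888/1321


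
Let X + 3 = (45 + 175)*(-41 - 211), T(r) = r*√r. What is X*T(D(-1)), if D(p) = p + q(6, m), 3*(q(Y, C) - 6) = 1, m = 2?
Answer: -1182784*√3/3 ≈ -6.8288e+5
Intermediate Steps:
q(Y, C) = 19/3 (q(Y, C) = 6 + (⅓)*1 = 6 + ⅓ = 19/3)
D(p) = 19/3 + p (D(p) = p + 19/3 = 19/3 + p)
T(r) = r^(3/2)
X = -55443 (X = -3 + (45 + 175)*(-41 - 211) = -3 + 220*(-252) = -3 - 55440 = -55443)
X*T(D(-1)) = -55443*(19/3 - 1)^(3/2) = -1182784*√3/3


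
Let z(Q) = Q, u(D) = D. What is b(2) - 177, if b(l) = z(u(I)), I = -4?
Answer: -181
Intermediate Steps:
b(l) = -4
b(2) - 177 = -4 - 177 = -181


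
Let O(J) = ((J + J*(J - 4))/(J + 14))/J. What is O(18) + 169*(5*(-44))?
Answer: -1189745/32 ≈ -37180.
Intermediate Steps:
O(J) = (J + J*(-4 + J))/(J*(14 + J)) (O(J) = ((J + J*(-4 + J))/(14 + J))/J = (J + J*(-4 + J))/(J*(14 + J)))
O(18) + 169*(5*(-44)) = (-3 + 18)/(14 + 18) + 169*(5*(-44)) = 15/32 + 169*(-220) = (1/32)*15 - 37180 = 15/32 - 37180 = -1189745/32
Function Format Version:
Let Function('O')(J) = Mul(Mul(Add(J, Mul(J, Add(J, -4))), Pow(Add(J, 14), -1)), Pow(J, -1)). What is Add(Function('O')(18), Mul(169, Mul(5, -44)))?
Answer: Rational(-1189745, 32) ≈ -37180.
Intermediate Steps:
Function('O')(J) = Mul(Pow(J, -1), Pow(Add(14, J), -1), Add(J, Mul(J, Add(-4, J)))) (Function('O')(J) = Mul(Mul(Add(J, Mul(J, Add(-4, J))), Pow(Add(14, J), -1)), Pow(J, -1)) = Mul(Mul(Pow(Add(14, J), -1), Add(J, Mul(J, Add(-4, J)))), Pow(J, -1)) = Mul(Pow(J, -1), Pow(Add(14, J), -1), Add(J, Mul(J, Add(-4, J)))))
Add(Function('O')(18), Mul(169, Mul(5, -44))) = Add(Mul(Pow(Add(14, 18), -1), Add(-3, 18)), Mul(169, Mul(5, -44))) = Add(Mul(Pow(32, -1), 15), Mul(169, -220)) = Add(Mul(Rational(1, 32), 15), -37180) = Add(Rational(15, 32), -37180) = Rational(-1189745, 32)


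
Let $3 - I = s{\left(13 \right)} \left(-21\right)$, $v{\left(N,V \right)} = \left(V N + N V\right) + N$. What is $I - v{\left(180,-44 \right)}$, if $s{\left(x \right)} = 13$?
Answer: $15936$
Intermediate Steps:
$v{\left(N,V \right)} = N + 2 N V$ ($v{\left(N,V \right)} = \left(N V + N V\right) + N = 2 N V + N = N + 2 N V$)
$I = 276$ ($I = 3 - 13 \left(-21\right) = 3 - -273 = 3 + 273 = 276$)
$I - v{\left(180,-44 \right)} = 276 - 180 \left(1 + 2 \left(-44\right)\right) = 276 - 180 \left(1 - 88\right) = 276 - 180 \left(-87\right) = 276 - -15660 = 276 + 15660 = 15936$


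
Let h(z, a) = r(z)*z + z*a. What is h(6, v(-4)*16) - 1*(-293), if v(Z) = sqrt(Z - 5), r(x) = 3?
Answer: 311 + 288*I ≈ 311.0 + 288.0*I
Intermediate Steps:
v(Z) = sqrt(-5 + Z)
h(z, a) = 3*z + a*z (h(z, a) = 3*z + z*a = 3*z + a*z)
h(6, v(-4)*16) - 1*(-293) = 6*(3 + sqrt(-5 - 4)*16) - 1*(-293) = 6*(3 + sqrt(-9)*16) + 293 = 6*(3 + (3*I)*16) + 293 = 6*(3 + 48*I) + 293 = (18 + 288*I) + 293 = 311 + 288*I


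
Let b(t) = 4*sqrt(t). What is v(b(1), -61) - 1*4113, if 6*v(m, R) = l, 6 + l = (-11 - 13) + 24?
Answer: -4114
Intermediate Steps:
l = -6 (l = -6 + ((-11 - 13) + 24) = -6 + (-24 + 24) = -6 + 0 = -6)
v(m, R) = -1 (v(m, R) = (1/6)*(-6) = -1)
v(b(1), -61) - 1*4113 = -1 - 1*4113 = -1 - 4113 = -4114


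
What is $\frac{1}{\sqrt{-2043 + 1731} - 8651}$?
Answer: $- \frac{8651}{74840113} - \frac{2 i \sqrt{78}}{74840113} \approx -0.00011559 - 2.3602 \cdot 10^{-7} i$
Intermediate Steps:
$\frac{1}{\sqrt{-2043 + 1731} - 8651} = \frac{1}{\sqrt{-312} - 8651} = \frac{1}{2 i \sqrt{78} - 8651} = \frac{1}{-8651 + 2 i \sqrt{78}}$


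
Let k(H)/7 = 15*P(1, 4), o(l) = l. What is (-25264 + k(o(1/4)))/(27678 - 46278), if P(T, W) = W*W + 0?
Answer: 2948/2325 ≈ 1.2680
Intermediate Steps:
P(T, W) = W² (P(T, W) = W² + 0 = W²)
k(H) = 1680 (k(H) = 7*(15*4²) = 7*(15*16) = 7*240 = 1680)
(-25264 + k(o(1/4)))/(27678 - 46278) = (-25264 + 1680)/(27678 - 46278) = -23584/(-18600) = -23584*(-1/18600) = 2948/2325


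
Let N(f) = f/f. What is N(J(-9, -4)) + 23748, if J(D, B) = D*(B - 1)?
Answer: 23749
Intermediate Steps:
J(D, B) = D*(-1 + B)
N(f) = 1
N(J(-9, -4)) + 23748 = 1 + 23748 = 23749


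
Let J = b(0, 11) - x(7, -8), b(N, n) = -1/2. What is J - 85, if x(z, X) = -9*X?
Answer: -315/2 ≈ -157.50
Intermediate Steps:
b(N, n) = -½ (b(N, n) = -1*½ = -½)
J = -145/2 (J = -½ - (-9)*(-8) = -½ - 1*72 = -½ - 72 = -145/2 ≈ -72.500)
J - 85 = -145/2 - 85 = -315/2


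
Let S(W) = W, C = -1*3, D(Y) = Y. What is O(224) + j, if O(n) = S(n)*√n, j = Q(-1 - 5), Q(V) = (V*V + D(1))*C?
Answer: -111 + 896*√14 ≈ 3241.5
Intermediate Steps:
C = -3
Q(V) = -3 - 3*V² (Q(V) = (V*V + 1)*(-3) = (V² + 1)*(-3) = (1 + V²)*(-3) = -3 - 3*V²)
j = -111 (j = -3 - 3*(-1 - 5)² = -3 - 3*(-6)² = -3 - 3*36 = -3 - 108 = -111)
O(n) = n^(3/2) (O(n) = n*√n = n^(3/2))
O(224) + j = 224^(3/2) - 111 = 896*√14 - 111 = -111 + 896*√14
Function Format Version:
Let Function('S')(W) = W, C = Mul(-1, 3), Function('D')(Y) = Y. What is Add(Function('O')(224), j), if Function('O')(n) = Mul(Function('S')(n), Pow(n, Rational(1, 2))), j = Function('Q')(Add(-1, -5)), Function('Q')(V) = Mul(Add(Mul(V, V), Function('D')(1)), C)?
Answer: Add(-111, Mul(896, Pow(14, Rational(1, 2)))) ≈ 3241.5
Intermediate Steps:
C = -3
Function('Q')(V) = Add(-3, Mul(-3, Pow(V, 2))) (Function('Q')(V) = Mul(Add(Mul(V, V), 1), -3) = Mul(Add(Pow(V, 2), 1), -3) = Mul(Add(1, Pow(V, 2)), -3) = Add(-3, Mul(-3, Pow(V, 2))))
j = -111 (j = Add(-3, Mul(-3, Pow(Add(-1, -5), 2))) = Add(-3, Mul(-3, Pow(-6, 2))) = Add(-3, Mul(-3, 36)) = Add(-3, -108) = -111)
Function('O')(n) = Pow(n, Rational(3, 2)) (Function('O')(n) = Mul(n, Pow(n, Rational(1, 2))) = Pow(n, Rational(3, 2)))
Add(Function('O')(224), j) = Add(Pow(224, Rational(3, 2)), -111) = Add(Mul(896, Pow(14, Rational(1, 2))), -111) = Add(-111, Mul(896, Pow(14, Rational(1, 2))))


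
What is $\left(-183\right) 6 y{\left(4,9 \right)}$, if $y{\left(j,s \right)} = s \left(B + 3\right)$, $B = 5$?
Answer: $-79056$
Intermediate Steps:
$y{\left(j,s \right)} = 8 s$ ($y{\left(j,s \right)} = s \left(5 + 3\right) = s 8 = 8 s$)
$\left(-183\right) 6 y{\left(4,9 \right)} = \left(-183\right) 6 \cdot 8 \cdot 9 = \left(-1098\right) 72 = -79056$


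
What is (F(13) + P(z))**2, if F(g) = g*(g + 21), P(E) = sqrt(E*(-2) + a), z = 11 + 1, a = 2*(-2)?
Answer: 195336 + 1768*I*sqrt(7) ≈ 1.9534e+5 + 4677.7*I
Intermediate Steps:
a = -4
z = 12
P(E) = sqrt(-4 - 2*E) (P(E) = sqrt(E*(-2) - 4) = sqrt(-2*E - 4) = sqrt(-4 - 2*E))
F(g) = g*(21 + g)
(F(13) + P(z))**2 = (13*(21 + 13) + sqrt(-4 - 2*12))**2 = (13*34 + sqrt(-4 - 24))**2 = (442 + sqrt(-28))**2 = (442 + 2*I*sqrt(7))**2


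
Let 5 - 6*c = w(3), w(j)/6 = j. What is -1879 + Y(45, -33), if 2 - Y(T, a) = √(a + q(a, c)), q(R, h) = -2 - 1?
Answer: -1877 - 6*I ≈ -1877.0 - 6.0*I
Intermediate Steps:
w(j) = 6*j
c = -13/6 (c = ⅚ - 3 = -13/6 ≈ -2.1667)
q(R, h) = -3
Y(T, a) = 2 - √(-3 + a) (Y(T, a) = 2 - √(a - 3) = 2 - √(-3 + a))
-1879 + Y(45, -33) = -1879 + (2 - √(-3 - 33)) = -1879 + (2 - √(-36)) = -1879 + (2 - 6*I) = -1877 - 6*I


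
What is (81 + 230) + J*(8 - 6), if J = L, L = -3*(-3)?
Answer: 329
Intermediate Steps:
L = 9
J = 9
(81 + 230) + J*(8 - 6) = (81 + 230) + 9*(8 - 6) = 311 + 9*2 = 311 + 18 = 329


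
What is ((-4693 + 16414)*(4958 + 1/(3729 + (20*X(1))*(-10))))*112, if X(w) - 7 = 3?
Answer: 1607630418288/247 ≈ 6.5086e+9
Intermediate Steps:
X(w) = 10 (X(w) = 7 + 3 = 10)
((-4693 + 16414)*(4958 + 1/(3729 + (20*X(1))*(-10))))*112 = ((-4693 + 16414)*(4958 + 1/(3729 + (20*10)*(-10))))*112 = (11721*(4958 + 1/(3729 + 200*(-10))))*112 = (11721*(4958 + 1/(3729 - 2000)))*112 = (11721*(4958 + 1/1729))*112 = (11721*(8572383/1729))*112 = (100476901143/1729)*112 = 1607630418288/247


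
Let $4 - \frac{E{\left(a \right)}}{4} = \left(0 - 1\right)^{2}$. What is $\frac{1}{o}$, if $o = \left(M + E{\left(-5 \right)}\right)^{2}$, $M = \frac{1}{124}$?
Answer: $\frac{15376}{2217121} \approx 0.0069351$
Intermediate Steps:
$E{\left(a \right)} = 12$ ($E{\left(a \right)} = 16 - 4 \left(0 - 1\right)^{2} = 16 - 4 \left(-1\right)^{2} = 16 - 4 = 12$)
$M = \frac{1}{124} \approx 0.0080645$
$o = \frac{2217121}{15376}$ ($o = \left(\frac{1}{124} + 12\right)^{2} = \left(\frac{1489}{124}\right)^{2} = \frac{2217121}{15376} \approx 144.19$)
$\frac{1}{o} = \frac{1}{\frac{2217121}{15376}} = \frac{15376}{2217121}$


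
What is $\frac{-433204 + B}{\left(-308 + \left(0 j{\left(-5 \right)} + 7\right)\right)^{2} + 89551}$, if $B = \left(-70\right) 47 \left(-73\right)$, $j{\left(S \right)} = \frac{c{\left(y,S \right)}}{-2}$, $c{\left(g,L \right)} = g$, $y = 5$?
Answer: $- \frac{96517}{90076} \approx -1.0715$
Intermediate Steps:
$j{\left(S \right)} = - \frac{5}{2}$ ($j{\left(S \right)} = \frac{5}{-2} = 5 \left(- \frac{1}{2}\right) = - \frac{5}{2}$)
$B = 240170$ ($B = \left(-3290\right) \left(-73\right) = 240170$)
$\frac{-433204 + B}{\left(-308 + \left(0 j{\left(-5 \right)} + 7\right)\right)^{2} + 89551} = \frac{-433204 + 240170}{\left(-308 + \left(0 \left(- \frac{5}{2}\right) + 7\right)\right)^{2} + 89551} = - \frac{193034}{\left(-308 + \left(0 + 7\right)\right)^{2} + 89551} = - \frac{193034}{\left(-308 + 7\right)^{2} + 89551} = - \frac{193034}{\left(-301\right)^{2} + 89551} = - \frac{193034}{90601 + 89551} = - \frac{193034}{180152} = \left(-193034\right) \frac{1}{180152} = - \frac{96517}{90076}$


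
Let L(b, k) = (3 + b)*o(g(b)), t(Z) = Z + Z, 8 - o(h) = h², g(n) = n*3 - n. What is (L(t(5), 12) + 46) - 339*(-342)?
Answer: 110888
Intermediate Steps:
g(n) = 2*n (g(n) = 3*n - n = 2*n)
o(h) = 8 - h²
t(Z) = 2*Z
L(b, k) = (3 + b)*(8 - 4*b²) (L(b, k) = (3 + b)*(8 - (2*b)²) = (3 + b)*(8 - 4*b²))
(L(t(5), 12) + 46) - 339*(-342) = (-4*(-2 + (2*5)²)*(3 + 2*5) + 46) - 339*(-342) = (-4*(-2 + 10²)*(3 + 10) + 46) + 115938 = (-4*(-2 + 100)*13 + 46) + 115938 = (-4*98*13 + 46) + 115938 = (-5096 + 46) + 115938 = -5050 + 115938 = 110888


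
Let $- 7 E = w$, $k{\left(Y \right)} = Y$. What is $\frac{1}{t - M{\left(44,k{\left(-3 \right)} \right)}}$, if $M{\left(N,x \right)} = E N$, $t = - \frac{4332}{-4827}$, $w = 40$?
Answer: $\frac{11263}{2841948} \approx 0.0039631$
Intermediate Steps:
$E = - \frac{40}{7}$ ($E = \left(- \frac{1}{7}\right) 40 = - \frac{40}{7} \approx -5.7143$)
$t = \frac{1444}{1609}$ ($t = \left(-4332\right) \left(- \frac{1}{4827}\right) = \frac{1444}{1609} \approx 0.89745$)
$M{\left(N,x \right)} = - \frac{40 N}{7}$
$\frac{1}{t - M{\left(44,k{\left(-3 \right)} \right)}} = \frac{1}{\frac{1444}{1609} - \left(- \frac{40}{7}\right) 44} = \frac{1}{\frac{1444}{1609} - - \frac{1760}{7}} = \frac{1}{\frac{1444}{1609} + \frac{1760}{7}} = \frac{1}{\frac{2841948}{11263}} = \frac{11263}{2841948}$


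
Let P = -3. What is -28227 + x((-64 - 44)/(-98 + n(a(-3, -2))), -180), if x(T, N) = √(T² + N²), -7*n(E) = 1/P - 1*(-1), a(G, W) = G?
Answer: -28227 + 9*√106093969/515 ≈ -28047.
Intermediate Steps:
n(E) = -2/21 (n(E) = -(1/(-3) - 1*(-1))/7 = -(-⅓ + 1)/7 = -⅐*⅔ = -2/21)
x(T, N) = √(N² + T²)
-28227 + x((-64 - 44)/(-98 + n(a(-3, -2))), -180) = -28227 + √((-180)² + ((-64 - 44)/(-98 - 2/21))²) = -28227 + √(32400 + (-108/(-2060/21))²) = -28227 + √(32400 + (-108*(-21/2060))²) = -28227 + √(32400 + (567/515)²) = -28227 + √(32400 + 321489/265225) = -28227 + √(8593611489/265225) = -28227 + 9*√106093969/515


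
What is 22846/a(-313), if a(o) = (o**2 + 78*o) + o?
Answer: 11423/36621 ≈ 0.31192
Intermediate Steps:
a(o) = o**2 + 79*o
22846/a(-313) = 22846/((-313*(79 - 313))) = 22846/((-313*(-234))) = 22846/73242 = 22846*(1/73242) = 11423/36621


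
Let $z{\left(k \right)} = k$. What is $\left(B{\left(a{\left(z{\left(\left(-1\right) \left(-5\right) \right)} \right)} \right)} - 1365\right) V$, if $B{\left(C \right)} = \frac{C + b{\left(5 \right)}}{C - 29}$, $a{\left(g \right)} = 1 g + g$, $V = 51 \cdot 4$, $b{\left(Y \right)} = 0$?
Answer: $- \frac{5292780}{19} \approx -2.7857 \cdot 10^{5}$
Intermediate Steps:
$V = 204$
$a{\left(g \right)} = 2 g$ ($a{\left(g \right)} = g + g = 2 g$)
$B{\left(C \right)} = \frac{C}{-29 + C}$ ($B{\left(C \right)} = \frac{C + 0}{C - 29} = \frac{C}{-29 + C}$)
$\left(B{\left(a{\left(z{\left(\left(-1\right) \left(-5\right) \right)} \right)} \right)} - 1365\right) V = \left(\frac{2 \left(\left(-1\right) \left(-5\right)\right)}{-29 + 2 \left(\left(-1\right) \left(-5\right)\right)} - 1365\right) 204 = \left(\frac{2 \cdot 5}{-29 + 2 \cdot 5} - 1365\right) 204 = \left(\frac{10}{-29 + 10} - 1365\right) 204 = \left(\frac{10}{-19} - 1365\right) 204 = \left(10 \left(- \frac{1}{19}\right) - 1365\right) 204 = \left(- \frac{10}{19} - 1365\right) 204 = \left(- \frac{25945}{19}\right) 204 = - \frac{5292780}{19}$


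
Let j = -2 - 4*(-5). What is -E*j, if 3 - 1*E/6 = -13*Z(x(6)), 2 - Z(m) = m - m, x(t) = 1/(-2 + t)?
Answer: -3132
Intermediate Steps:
j = 18 (j = -2 + 20 = 18)
Z(m) = 2 (Z(m) = 2 - (m - m) = 2 - 1*0 = 2 + 0 = 2)
E = 174 (E = 18 - (-78)*2 = 18 - 6*(-26) = 18 + 156 = 174)
-E*j = -174*18 = -1*3132 = -3132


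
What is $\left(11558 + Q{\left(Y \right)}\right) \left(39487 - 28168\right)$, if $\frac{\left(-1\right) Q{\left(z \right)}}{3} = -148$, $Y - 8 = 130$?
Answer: $135850638$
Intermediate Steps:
$Y = 138$ ($Y = 8 + 130 = 138$)
$Q{\left(z \right)} = 444$ ($Q{\left(z \right)} = \left(-3\right) \left(-148\right) = 444$)
$\left(11558 + Q{\left(Y \right)}\right) \left(39487 - 28168\right) = \left(11558 + 444\right) \left(39487 - 28168\right) = 12002 \cdot 11319 = 135850638$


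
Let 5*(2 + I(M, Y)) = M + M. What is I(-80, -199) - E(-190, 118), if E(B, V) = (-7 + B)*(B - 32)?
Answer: -43768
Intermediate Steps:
E(B, V) = (-32 + B)*(-7 + B) (E(B, V) = (-7 + B)*(-32 + B) = (-32 + B)*(-7 + B))
I(M, Y) = -2 + 2*M/5 (I(M, Y) = -2 + (M + M)/5 = -2 + (2*M)/5 = -2 + 2*M/5)
I(-80, -199) - E(-190, 118) = (-2 + (2/5)*(-80)) - (224 + (-190)**2 - 39*(-190)) = (-2 - 32) - (224 + 36100 + 7410) = -34 - 1*43734 = -34 - 43734 = -43768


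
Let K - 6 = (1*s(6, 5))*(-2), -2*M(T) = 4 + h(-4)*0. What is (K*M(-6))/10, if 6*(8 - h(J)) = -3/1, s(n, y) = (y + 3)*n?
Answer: 18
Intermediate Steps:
s(n, y) = n*(3 + y) (s(n, y) = (3 + y)*n = n*(3 + y))
h(J) = 17/2 (h(J) = 8 - (-1)/(2*1) = 8 - (-1)/2 = 8 - ⅙*(-3) = 8 + ½ = 17/2)
M(T) = -2 (M(T) = -(4 + (17/2)*0)/2 = -(4 + 0)/2 = -½*4 = -2)
K = -90 (K = 6 + (1*(6*(3 + 5)))*(-2) = 6 + (1*(6*8))*(-2) = 6 + (1*48)*(-2) = 6 + 48*(-2) = 6 - 96 = -90)
(K*M(-6))/10 = -90*(-2)/10 = 180*(⅒) = 18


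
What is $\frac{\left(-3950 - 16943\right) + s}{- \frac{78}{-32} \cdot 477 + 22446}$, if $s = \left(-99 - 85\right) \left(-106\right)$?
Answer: $- \frac{7408}{125913} \approx -0.058834$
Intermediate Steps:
$s = 19504$ ($s = \left(-184\right) \left(-106\right) = 19504$)
$\frac{\left(-3950 - 16943\right) + s}{- \frac{78}{-32} \cdot 477 + 22446} = \frac{\left(-3950 - 16943\right) + 19504}{- \frac{78}{-32} \cdot 477 + 22446} = \frac{-20893 + 19504}{\left(-78\right) \left(- \frac{1}{32}\right) 477 + 22446} = - \frac{1389}{\frac{39}{16} \cdot 477 + 22446} = - \frac{1389}{\frac{18603}{16} + 22446} = - \frac{1389}{\frac{377739}{16}} = \left(-1389\right) \frac{16}{377739} = - \frac{7408}{125913}$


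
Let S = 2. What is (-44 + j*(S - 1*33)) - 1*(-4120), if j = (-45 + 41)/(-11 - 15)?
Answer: 52926/13 ≈ 4071.2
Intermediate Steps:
j = 2/13 (j = -4/(-26) = -4*(-1/26) = 2/13 ≈ 0.15385)
(-44 + j*(S - 1*33)) - 1*(-4120) = (-44 + 2*(2 - 1*33)/13) - 1*(-4120) = (-44 + 2*(2 - 33)/13) + 4120 = (-44 + (2/13)*(-31)) + 4120 = (-44 - 62/13) + 4120 = -634/13 + 4120 = 52926/13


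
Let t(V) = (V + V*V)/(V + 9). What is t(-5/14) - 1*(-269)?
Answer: 455641/1694 ≈ 268.97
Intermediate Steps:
t(V) = (V + V²)/(9 + V)
t(-5/14) - 1*(-269) = (-5/14)*(1 - 5/14)/(9 - 5/14) - 1*(-269) = (-5*1/14)*(1 - 5*1/14)/(9 - 5*1/14) + 269 = -5*(1 - 5/14)/(14*(9 - 5/14)) + 269 = -5/14*9/14/121/14 + 269 = -5/14*14/121*9/14 + 269 = -45/1694 + 269 = 455641/1694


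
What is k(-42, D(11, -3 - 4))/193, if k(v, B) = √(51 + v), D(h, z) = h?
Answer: 3/193 ≈ 0.015544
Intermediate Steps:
k(-42, D(11, -3 - 4))/193 = √(51 - 42)/193 = √9*(1/193) = 3*(1/193) = 3/193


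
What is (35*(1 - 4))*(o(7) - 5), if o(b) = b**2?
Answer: -4620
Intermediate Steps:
(35*(1 - 4))*(o(7) - 5) = (35*(1 - 4))*(7**2 - 5) = (35*(-3))*(49 - 5) = -105*44 = -4620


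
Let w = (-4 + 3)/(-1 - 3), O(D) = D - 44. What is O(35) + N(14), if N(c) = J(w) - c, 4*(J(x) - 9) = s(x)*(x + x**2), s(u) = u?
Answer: -3579/256 ≈ -13.980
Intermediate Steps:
O(D) = -44 + D
w = 1/4 (w = -1/(-4) = -1*(-1/4) = 1/4 ≈ 0.25000)
J(x) = 9 + x*(x + x**2)/4 (J(x) = 9 + (x*(x + x**2))/4 = 9 + x*(x + x**2)/4)
N(c) = 2309/256 - c (N(c) = (9 + (1/4)**2/4 + (1/4)**3/4) - c = (9 + (1/4)*(1/16) + (1/4)*(1/64)) - c = (9 + 1/64 + 1/256) - c = 2309/256 - c)
O(35) + N(14) = (-44 + 35) + (2309/256 - 1*14) = -9 + (2309/256 - 14) = -9 - 1275/256 = -3579/256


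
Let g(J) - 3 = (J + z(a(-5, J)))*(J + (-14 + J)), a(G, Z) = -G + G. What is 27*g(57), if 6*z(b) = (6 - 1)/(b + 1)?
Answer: 156231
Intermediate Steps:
a(G, Z) = 0
z(b) = 5/(6*(1 + b)) (z(b) = ((6 - 1)/(b + 1))/6 = (5/(1 + b))/6 = 5/(6*(1 + b)))
g(J) = 3 + (-14 + 2*J)*(⅚ + J) (g(J) = 3 + (J + 5/(6*(1 + 0)))*(J + (-14 + J)) = 3 + (J + (⅚)/1)*(-14 + 2*J) = 3 + (J + (⅚)*1)*(-14 + 2*J) = 3 + (J + ⅚)*(-14 + 2*J) = 3 + (⅚ + J)*(-14 + 2*J) = 3 + (-14 + 2*J)*(⅚ + J))
27*g(57) = 27*(-26/3 + 2*57² - 37/3*57) = 27*(-26/3 + 2*3249 - 703) = 27*(-26/3 + 6498 - 703) = 27*(17359/3) = 156231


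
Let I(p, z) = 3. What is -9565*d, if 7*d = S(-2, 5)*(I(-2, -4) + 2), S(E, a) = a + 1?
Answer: -286950/7 ≈ -40993.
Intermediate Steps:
S(E, a) = 1 + a
d = 30/7 (d = ((1 + 5)*(3 + 2))/7 = (6*5)/7 = (⅐)*30 = 30/7 ≈ 4.2857)
-9565*d = -9565*30/7 = -286950/7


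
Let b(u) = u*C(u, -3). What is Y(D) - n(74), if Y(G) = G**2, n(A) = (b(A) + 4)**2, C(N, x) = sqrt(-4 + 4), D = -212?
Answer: 44928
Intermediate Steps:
C(N, x) = 0 (C(N, x) = sqrt(0) = 0)
b(u) = 0 (b(u) = u*0 = 0)
n(A) = 16 (n(A) = (0 + 4)**2 = 4**2 = 16)
Y(D) - n(74) = (-212)**2 - 1*16 = 44944 - 16 = 44928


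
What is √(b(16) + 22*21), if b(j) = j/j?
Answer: √463 ≈ 21.517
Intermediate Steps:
b(j) = 1
√(b(16) + 22*21) = √(1 + 22*21) = √(1 + 462) = √463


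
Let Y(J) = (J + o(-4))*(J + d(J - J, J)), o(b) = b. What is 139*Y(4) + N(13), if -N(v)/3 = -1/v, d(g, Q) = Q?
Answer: 3/13 ≈ 0.23077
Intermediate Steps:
N(v) = 3/v (N(v) = -(-3)/v = 3/v)
Y(J) = 2*J*(-4 + J) (Y(J) = (J - 4)*(J + J) = (-4 + J)*(2*J) = 2*J*(-4 + J))
139*Y(4) + N(13) = 139*(2*4*(-4 + 4)) + 3/13 = 139*(2*4*0) + 3*(1/13) = 139*0 + 3/13 = 0 + 3/13 = 3/13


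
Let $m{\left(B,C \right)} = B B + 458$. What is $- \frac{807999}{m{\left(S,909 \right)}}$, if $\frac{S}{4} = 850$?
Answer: $- \frac{269333}{3853486} \approx -0.069893$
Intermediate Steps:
$S = 3400$ ($S = 4 \cdot 850 = 3400$)
$m{\left(B,C \right)} = 458 + B^{2}$ ($m{\left(B,C \right)} = B^{2} + 458 = 458 + B^{2}$)
$- \frac{807999}{m{\left(S,909 \right)}} = - \frac{807999}{458 + 3400^{2}} = - \frac{807999}{458 + 11560000} = - \frac{807999}{11560458} = \left(-807999\right) \frac{1}{11560458} = - \frac{269333}{3853486}$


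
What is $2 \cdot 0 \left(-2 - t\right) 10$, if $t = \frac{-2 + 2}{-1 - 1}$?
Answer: $0$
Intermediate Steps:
$t = 0$ ($t = \frac{0}{-2} = 0 \left(- \frac{1}{2}\right) = 0$)
$2 \cdot 0 \left(-2 - t\right) 10 = 2 \cdot 0 \left(-2 - 0\right) 10 = 0 \left(-2 + 0\right) 10 = 0 \left(-2\right) 10 = 0 \cdot 10 = 0$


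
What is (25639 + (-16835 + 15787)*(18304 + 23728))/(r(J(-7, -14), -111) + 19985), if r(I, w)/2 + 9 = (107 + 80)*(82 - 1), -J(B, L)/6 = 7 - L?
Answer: -44023897/50261 ≈ -875.91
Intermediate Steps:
J(B, L) = -42 + 6*L (J(B, L) = -6*(7 - L) = -42 + 6*L)
r(I, w) = 30276 (r(I, w) = -18 + 2*((107 + 80)*(82 - 1)) = -18 + 2*(187*81) = -18 + 2*15147 = -18 + 30294 = 30276)
(25639 + (-16835 + 15787)*(18304 + 23728))/(r(J(-7, -14), -111) + 19985) = (25639 + (-16835 + 15787)*(18304 + 23728))/(30276 + 19985) = (25639 - 1048*42032)/50261 = (25639 - 44049536)*(1/50261) = -44023897*1/50261 = -44023897/50261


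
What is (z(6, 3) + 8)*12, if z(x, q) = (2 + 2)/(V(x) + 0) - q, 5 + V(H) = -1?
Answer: 52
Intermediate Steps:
V(H) = -6 (V(H) = -5 - 1 = -6)
z(x, q) = -⅔ - q (z(x, q) = (2 + 2)/(-6 + 0) - q = 4/(-6) - q = 4*(-⅙) - q = -⅔ - q)
(z(6, 3) + 8)*12 = ((-⅔ - 1*3) + 8)*12 = ((-⅔ - 3) + 8)*12 = (-11/3 + 8)*12 = (13/3)*12 = 52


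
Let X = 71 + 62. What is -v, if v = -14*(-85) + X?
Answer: -1323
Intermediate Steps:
X = 133
v = 1323 (v = -14*(-85) + 133 = 1190 + 133 = 1323)
-v = -1*1323 = -1323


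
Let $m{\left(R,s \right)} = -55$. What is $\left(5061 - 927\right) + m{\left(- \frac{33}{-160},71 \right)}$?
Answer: $4079$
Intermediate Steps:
$\left(5061 - 927\right) + m{\left(- \frac{33}{-160},71 \right)} = \left(5061 - 927\right) - 55 = 4134 - 55 = 4079$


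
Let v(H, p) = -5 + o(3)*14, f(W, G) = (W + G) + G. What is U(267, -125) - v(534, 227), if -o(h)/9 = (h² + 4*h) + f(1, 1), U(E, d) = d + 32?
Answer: 2936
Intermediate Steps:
U(E, d) = 32 + d
f(W, G) = W + 2*G (f(W, G) = (G + W) + G = W + 2*G)
o(h) = -27 - 36*h - 9*h² (o(h) = -9*((h² + 4*h) + (1 + 2*1)) = -9*((h² + 4*h) + (1 + 2)) = -9*((h² + 4*h) + 3) = -9*(3 + h² + 4*h) = -27 - 36*h - 9*h²)
v(H, p) = -3029 (v(H, p) = -5 + (-27 - 36*3 - 9*3²)*14 = -5 + (-27 - 108 - 9*9)*14 = -5 + (-27 - 108 - 81)*14 = -5 - 216*14 = -5 - 3024 = -3029)
U(267, -125) - v(534, 227) = (32 - 125) - 1*(-3029) = -93 + 3029 = 2936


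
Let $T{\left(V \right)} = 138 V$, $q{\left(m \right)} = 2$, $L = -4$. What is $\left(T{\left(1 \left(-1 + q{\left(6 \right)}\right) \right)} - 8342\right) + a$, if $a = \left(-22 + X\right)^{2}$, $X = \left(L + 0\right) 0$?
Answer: $-7720$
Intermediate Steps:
$X = 0$ ($X = \left(-4 + 0\right) 0 = \left(-4\right) 0 = 0$)
$a = 484$ ($a = \left(-22 + 0\right)^{2} = \left(-22\right)^{2} = 484$)
$\left(T{\left(1 \left(-1 + q{\left(6 \right)}\right) \right)} - 8342\right) + a = \left(138 \cdot 1 \left(-1 + 2\right) - 8342\right) + 484 = \left(138 \cdot 1 \cdot 1 - 8342\right) + 484 = \left(138 \cdot 1 - 8342\right) + 484 = \left(138 - 8342\right) + 484 = -8204 + 484 = -7720$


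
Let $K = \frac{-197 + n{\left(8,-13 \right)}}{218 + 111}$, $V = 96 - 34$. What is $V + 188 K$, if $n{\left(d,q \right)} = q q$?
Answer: $46$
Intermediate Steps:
$V = 62$
$n{\left(d,q \right)} = q^{2}$
$K = - \frac{4}{47}$ ($K = \frac{-197 + \left(-13\right)^{2}}{218 + 111} = \frac{-197 + 169}{329} = \left(-28\right) \frac{1}{329} = - \frac{4}{47} \approx -0.085106$)
$V + 188 K = 62 + 188 \left(- \frac{4}{47}\right) = 62 - 16 = 46$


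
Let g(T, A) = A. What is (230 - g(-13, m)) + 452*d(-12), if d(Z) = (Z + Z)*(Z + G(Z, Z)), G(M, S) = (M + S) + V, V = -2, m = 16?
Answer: 412438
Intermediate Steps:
G(M, S) = -2 + M + S (G(M, S) = (M + S) - 2 = -2 + M + S)
d(Z) = 2*Z*(-2 + 3*Z) (d(Z) = (Z + Z)*(Z + (-2 + Z + Z)) = (2*Z)*(Z + (-2 + 2*Z)) = (2*Z)*(-2 + 3*Z) = 2*Z*(-2 + 3*Z))
(230 - g(-13, m)) + 452*d(-12) = (230 - 1*16) + 452*(2*(-12)*(-2 + 3*(-12))) = (230 - 16) + 452*(2*(-12)*(-2 - 36)) = 214 + 452*(2*(-12)*(-38)) = 214 + 452*912 = 214 + 412224 = 412438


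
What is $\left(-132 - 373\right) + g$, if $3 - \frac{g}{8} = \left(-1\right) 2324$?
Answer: $18111$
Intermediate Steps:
$g = 18616$ ($g = 24 - 8 \left(\left(-1\right) 2324\right) = 24 - -18592 = 24 + 18592 = 18616$)
$\left(-132 - 373\right) + g = \left(-132 - 373\right) + 18616 = -505 + 18616 = 18111$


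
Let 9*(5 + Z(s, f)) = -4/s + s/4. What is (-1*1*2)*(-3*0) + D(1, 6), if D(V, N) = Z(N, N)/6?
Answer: -265/324 ≈ -0.81790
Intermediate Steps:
Z(s, f) = -5 - 4/(9*s) + s/36 (Z(s, f) = -5 + (-4/s + s/4)/9 = -5 + (-4/(9*s) + s/36) = -5 - 4/(9*s) + s/36)
D(V, N) = (-16 + N*(-180 + N))/(216*N) (D(V, N) = ((-16 + N*(-180 + N))/(36*N))/6 = ((-16 + N*(-180 + N))/(36*N))*(1/6) = (-16 + N*(-180 + N))/(216*N))
(-1*1*2)*(-3*0) + D(1, 6) = (-1*1*2)*(-3*0) + (1/216)*(-16 + 6*(-180 + 6))/6 = -1*2*0 + (1/216)*(1/6)*(-16 + 6*(-174)) = -2*0 + (1/216)*(1/6)*(-16 - 1044) = 0 + (1/216)*(1/6)*(-1060) = 0 - 265/324 = -265/324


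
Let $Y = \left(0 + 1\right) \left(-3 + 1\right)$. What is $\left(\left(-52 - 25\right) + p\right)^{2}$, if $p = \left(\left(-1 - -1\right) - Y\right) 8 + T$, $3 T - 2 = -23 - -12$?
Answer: $4096$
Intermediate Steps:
$Y = -2$ ($Y = 1 \left(-2\right) = -2$)
$T = -3$ ($T = \frac{2}{3} + \frac{-23 - -12}{3} = \frac{2}{3} + \frac{-23 + 12}{3} = \frac{2}{3} + \frac{1}{3} \left(-11\right) = \frac{2}{3} - \frac{11}{3} = -3$)
$p = 13$ ($p = \left(\left(-1 - -1\right) - -2\right) 8 - 3 = \left(\left(-1 + 1\right) + 2\right) 8 - 3 = \left(0 + 2\right) 8 - 3 = 2 \cdot 8 - 3 = 16 - 3 = 13$)
$\left(\left(-52 - 25\right) + p\right)^{2} = \left(\left(-52 - 25\right) + 13\right)^{2} = \left(-77 + 13\right)^{2} = \left(-64\right)^{2} = 4096$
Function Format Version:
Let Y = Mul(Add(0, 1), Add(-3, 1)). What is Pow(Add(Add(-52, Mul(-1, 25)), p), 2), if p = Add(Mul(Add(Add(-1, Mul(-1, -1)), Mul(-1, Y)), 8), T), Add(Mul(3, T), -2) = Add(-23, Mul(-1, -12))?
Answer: 4096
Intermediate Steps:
Y = -2 (Y = Mul(1, -2) = -2)
T = -3 (T = Add(Rational(2, 3), Mul(Rational(1, 3), Add(-23, Mul(-1, -12)))) = Add(Rational(2, 3), Mul(Rational(1, 3), Add(-23, 12))) = Add(Rational(2, 3), Mul(Rational(1, 3), -11)) = Add(Rational(2, 3), Rational(-11, 3)) = -3)
p = 13 (p = Add(Mul(Add(Add(-1, Mul(-1, -1)), Mul(-1, -2)), 8), -3) = Add(Mul(Add(Add(-1, 1), 2), 8), -3) = Add(Mul(Add(0, 2), 8), -3) = Add(Mul(2, 8), -3) = Add(16, -3) = 13)
Pow(Add(Add(-52, Mul(-1, 25)), p), 2) = Pow(Add(Add(-52, Mul(-1, 25)), 13), 2) = Pow(Add(Add(-52, -25), 13), 2) = Pow(Add(-77, 13), 2) = Pow(-64, 2) = 4096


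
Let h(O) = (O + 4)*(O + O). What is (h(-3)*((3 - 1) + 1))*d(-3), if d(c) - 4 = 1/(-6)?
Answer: -69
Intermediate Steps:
h(O) = 2*O*(4 + O) (h(O) = (4 + O)*(2*O) = 2*O*(4 + O))
d(c) = 23/6 (d(c) = 4 + 1/(-6) = 4 + 1*(-1/6) = 4 - 1/6 = 23/6)
(h(-3)*((3 - 1) + 1))*d(-3) = ((2*(-3)*(4 - 3))*((3 - 1) + 1))*(23/6) = ((2*(-3)*1)*(2 + 1))*(23/6) = -6*3*(23/6) = -18*23/6 = -69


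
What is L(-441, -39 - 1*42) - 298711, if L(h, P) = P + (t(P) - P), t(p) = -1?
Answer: -298712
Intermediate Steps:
L(h, P) = -1 (L(h, P) = P + (-1 - P) = -1)
L(-441, -39 - 1*42) - 298711 = -1 - 298711 = -298712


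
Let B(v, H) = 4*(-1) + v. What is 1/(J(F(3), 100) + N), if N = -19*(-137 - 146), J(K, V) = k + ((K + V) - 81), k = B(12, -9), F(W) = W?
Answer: 1/5407 ≈ 0.00018495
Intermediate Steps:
B(v, H) = -4 + v
k = 8 (k = -4 + 12 = 8)
J(K, V) = -73 + K + V (J(K, V) = 8 + ((K + V) - 81) = 8 + (-81 + K + V) = -73 + K + V)
N = 5377 (N = -19*(-283) = 5377)
1/(J(F(3), 100) + N) = 1/((-73 + 3 + 100) + 5377) = 1/(30 + 5377) = 1/5407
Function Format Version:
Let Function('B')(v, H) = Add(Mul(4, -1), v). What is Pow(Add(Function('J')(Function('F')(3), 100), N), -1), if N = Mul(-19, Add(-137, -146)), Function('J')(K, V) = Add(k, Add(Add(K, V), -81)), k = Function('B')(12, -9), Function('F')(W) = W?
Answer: Rational(1, 5407) ≈ 0.00018495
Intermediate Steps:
Function('B')(v, H) = Add(-4, v)
k = 8 (k = Add(-4, 12) = 8)
Function('J')(K, V) = Add(-73, K, V) (Function('J')(K, V) = Add(8, Add(Add(K, V), -81)) = Add(8, Add(-81, K, V)) = Add(-73, K, V))
N = 5377 (N = Mul(-19, -283) = 5377)
Pow(Add(Function('J')(Function('F')(3), 100), N), -1) = Pow(Add(Add(-73, 3, 100), 5377), -1) = Pow(Add(30, 5377), -1) = Pow(5407, -1) = Rational(1, 5407)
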